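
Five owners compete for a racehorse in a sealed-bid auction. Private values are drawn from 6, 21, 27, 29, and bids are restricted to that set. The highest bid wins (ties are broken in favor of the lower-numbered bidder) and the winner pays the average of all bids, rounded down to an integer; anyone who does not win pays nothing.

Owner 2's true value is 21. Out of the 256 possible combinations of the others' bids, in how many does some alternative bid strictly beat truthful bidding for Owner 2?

65

Others bid (6, 6, 6, 27): truth gives 0; bid 27 gives 7 > 0. Violating.
Others bid (6, 6, 6, 29): truth gives 0; bid 29 gives 6 > 0. Violating.
Others bid (6, 6, 21, 27): truth gives 0; bid 27 gives 4 > 0. Violating.
Others bid (6, 6, 21, 29): truth gives 0; bid 29 gives 3 > 0. Violating.
Others bid (6, 6, 6, 6): truth gives 12; no alternative beats it.
Others bid (6, 6, 6, 21): truth gives 9; no alternative beats it.
(Checking all 256 profiles: 65 have a profitable deviation, 191 do not.)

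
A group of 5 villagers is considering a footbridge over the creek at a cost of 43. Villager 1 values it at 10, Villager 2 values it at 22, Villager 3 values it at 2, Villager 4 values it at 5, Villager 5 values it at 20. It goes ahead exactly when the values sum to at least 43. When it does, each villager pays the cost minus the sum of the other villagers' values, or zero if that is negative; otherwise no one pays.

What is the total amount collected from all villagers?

Total value 59 ≥ cost 43, so it is built.
Villager 1: others sum to 49; max(0, 43 - 49) = 0.
Villager 2: others sum to 37; max(0, 43 - 37) = 6.
Villager 3: others sum to 57; max(0, 43 - 57) = 0.
Villager 4: others sum to 54; max(0, 43 - 54) = 0.
Villager 5: others sum to 39; max(0, 43 - 39) = 4.
Total collected = 0 + 6 + 0 + 0 + 4 = 10.

10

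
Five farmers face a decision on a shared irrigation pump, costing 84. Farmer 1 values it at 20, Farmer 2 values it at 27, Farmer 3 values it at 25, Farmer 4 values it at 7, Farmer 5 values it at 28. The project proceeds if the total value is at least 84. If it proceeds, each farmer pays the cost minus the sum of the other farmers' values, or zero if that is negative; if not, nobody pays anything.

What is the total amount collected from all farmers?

Total value 107 ≥ cost 84, so it is built.
Farmer 1: others sum to 87; max(0, 84 - 87) = 0.
Farmer 2: others sum to 80; max(0, 84 - 80) = 4.
Farmer 3: others sum to 82; max(0, 84 - 82) = 2.
Farmer 4: others sum to 100; max(0, 84 - 100) = 0.
Farmer 5: others sum to 79; max(0, 84 - 79) = 5.
Total collected = 0 + 4 + 2 + 0 + 5 = 11.

11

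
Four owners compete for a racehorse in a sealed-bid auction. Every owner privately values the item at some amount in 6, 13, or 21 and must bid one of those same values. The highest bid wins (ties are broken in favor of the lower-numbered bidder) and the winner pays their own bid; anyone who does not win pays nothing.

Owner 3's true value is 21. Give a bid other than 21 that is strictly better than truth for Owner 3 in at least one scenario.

13

Suppose Owner 1 bids 6, Owner 2 bids 6 and Owner 4 bids 6.
Bid 21: wins, pays 21, utility 21 - 21 = 0.
Bid 13: wins, pays 13, utility 21 - 13 = 8.
So bidding 13 beats truth here (8 > 0).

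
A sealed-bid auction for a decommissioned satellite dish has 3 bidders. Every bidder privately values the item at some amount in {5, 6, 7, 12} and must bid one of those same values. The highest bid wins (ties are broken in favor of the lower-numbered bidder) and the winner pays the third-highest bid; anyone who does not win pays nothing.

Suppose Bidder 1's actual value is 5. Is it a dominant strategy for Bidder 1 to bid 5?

Yes

Check each profile of the others' bids and compare truth against every alternative bid.
Others bid (6, 6): truth gives 0, best alternative gives -1.
Others bid (5, 5): truth gives 0, best alternative gives 0.
Others bid (5, 6): truth gives 0, best alternative gives 0.
Others bid (5, 7): truth gives 0, best alternative gives 0.
Others bid (5, 12): truth gives 0, best alternative gives 0.
Others bid (6, 5): truth gives 0, best alternative gives 0.
(Remaining 10 profiles checked similarly; truth is weakly best in each.)
In every case the truthful bid is at least as good as any alternative, so it is a dominant strategy.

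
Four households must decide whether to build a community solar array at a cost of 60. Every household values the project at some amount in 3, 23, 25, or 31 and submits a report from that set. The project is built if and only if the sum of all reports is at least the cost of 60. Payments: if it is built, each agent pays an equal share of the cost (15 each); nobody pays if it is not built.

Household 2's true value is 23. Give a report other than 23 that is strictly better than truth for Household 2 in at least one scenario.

Suppose Household 1 reports 3, Household 3 reports 3 and Household 4 reports 23.
Report 23: project not built, utility 0.
Report 31: project built, pays 15, utility 23 - 15 = 8.
So reporting 31 beats truth here (8 > 0).

31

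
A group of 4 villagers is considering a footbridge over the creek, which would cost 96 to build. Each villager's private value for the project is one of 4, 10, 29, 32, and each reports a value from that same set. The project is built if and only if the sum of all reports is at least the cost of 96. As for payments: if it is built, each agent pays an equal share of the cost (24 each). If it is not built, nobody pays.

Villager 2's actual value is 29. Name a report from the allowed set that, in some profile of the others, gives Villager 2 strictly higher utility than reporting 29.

32

Suppose Villager 1 reports 4, Villager 3 reports 29 and Villager 4 reports 32.
Report 29: project not built, utility 0.
Report 32: project built, pays 24, utility 29 - 24 = 5.
So reporting 32 beats truth here (5 > 0).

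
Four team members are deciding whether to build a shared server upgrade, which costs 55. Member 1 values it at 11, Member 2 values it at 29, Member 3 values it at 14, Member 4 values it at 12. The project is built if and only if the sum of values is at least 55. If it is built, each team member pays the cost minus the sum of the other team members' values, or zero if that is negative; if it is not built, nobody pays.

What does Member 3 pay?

3

Total value 66 ≥ cost 55, so the project is built.
The other team members' values sum to 52.
Cost minus that sum is 55 - 52 = 3.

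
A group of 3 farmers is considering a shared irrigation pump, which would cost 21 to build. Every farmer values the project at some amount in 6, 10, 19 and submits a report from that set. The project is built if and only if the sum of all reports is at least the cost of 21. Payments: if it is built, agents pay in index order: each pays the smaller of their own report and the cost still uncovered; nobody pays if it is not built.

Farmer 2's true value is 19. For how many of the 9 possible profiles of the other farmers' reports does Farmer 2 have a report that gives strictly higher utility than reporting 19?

Others report (6, 6): truth gives 4; report 10 gives 9 > 4. Violating.
Others report (6, 10): truth gives 4; report 6 gives 13 > 4. Violating.
Others report (6, 19): truth gives 4; report 6 gives 13 > 4. Violating.
Others report (10, 6): truth gives 8; report 6 gives 13 > 8. Violating.
Others report (19, 6): truth gives 17; no alternative beats it.
Others report (19, 10): truth gives 17; no alternative beats it.
(Checking all 9 profiles: 6 have a profitable deviation, 3 do not.)

6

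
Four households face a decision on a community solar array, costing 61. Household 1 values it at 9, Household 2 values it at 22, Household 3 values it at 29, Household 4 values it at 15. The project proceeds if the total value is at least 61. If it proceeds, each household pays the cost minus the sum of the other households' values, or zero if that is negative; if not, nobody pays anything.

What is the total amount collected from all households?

24

Total value 75 ≥ cost 61, so it is built.
Household 1: others sum to 66; max(0, 61 - 66) = 0.
Household 2: others sum to 53; max(0, 61 - 53) = 8.
Household 3: others sum to 46; max(0, 61 - 46) = 15.
Household 4: others sum to 60; max(0, 61 - 60) = 1.
Total collected = 0 + 8 + 15 + 1 = 24.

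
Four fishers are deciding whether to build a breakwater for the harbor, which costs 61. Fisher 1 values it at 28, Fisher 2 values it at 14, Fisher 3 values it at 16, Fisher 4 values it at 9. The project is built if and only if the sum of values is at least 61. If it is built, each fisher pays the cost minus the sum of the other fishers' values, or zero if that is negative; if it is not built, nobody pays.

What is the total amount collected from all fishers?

Total value 67 ≥ cost 61, so it is built.
Fisher 1: others sum to 39; max(0, 61 - 39) = 22.
Fisher 2: others sum to 53; max(0, 61 - 53) = 8.
Fisher 3: others sum to 51; max(0, 61 - 51) = 10.
Fisher 4: others sum to 58; max(0, 61 - 58) = 3.
Total collected = 22 + 8 + 10 + 3 = 43.

43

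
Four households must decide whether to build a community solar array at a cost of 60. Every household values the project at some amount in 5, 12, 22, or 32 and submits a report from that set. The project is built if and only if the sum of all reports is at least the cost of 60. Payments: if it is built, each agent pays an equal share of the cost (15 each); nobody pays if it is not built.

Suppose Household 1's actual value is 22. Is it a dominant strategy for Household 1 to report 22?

Consider the case where Household 2 reports 5, Household 3 reports 5 and Household 4 reports 22.
Truthful report 22: project not built, utility 0.
Report 32 instead: project built, pays 15, utility 22 - 15 = 7.
Since 7 > 0, reporting 32 is strictly better here, so truthful reporting is not dominant.

No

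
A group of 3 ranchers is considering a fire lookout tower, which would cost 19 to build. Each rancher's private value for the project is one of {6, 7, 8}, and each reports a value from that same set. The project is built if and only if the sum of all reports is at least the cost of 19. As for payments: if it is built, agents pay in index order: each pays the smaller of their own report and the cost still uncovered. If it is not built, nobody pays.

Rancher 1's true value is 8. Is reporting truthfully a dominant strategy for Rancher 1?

Consider the case where Rancher 2 reports 6 and Rancher 3 reports 6.
Truthful report 8: project built, pays 8, utility 8 - 8 = 0.
Report 7 instead: project built, pays 7, utility 8 - 7 = 1.
Since 1 > 0, reporting 7 is strictly better here, so truthful reporting is not dominant.

No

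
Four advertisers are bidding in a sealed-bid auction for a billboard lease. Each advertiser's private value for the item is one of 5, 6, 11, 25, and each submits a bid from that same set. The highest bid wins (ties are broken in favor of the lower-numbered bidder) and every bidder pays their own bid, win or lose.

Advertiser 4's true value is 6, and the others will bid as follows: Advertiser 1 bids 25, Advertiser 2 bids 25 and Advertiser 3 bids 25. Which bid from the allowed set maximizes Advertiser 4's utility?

Bid 5: loses but pays 5, utility -5.
Bid 6: loses but pays 6, utility -6.
Bid 11: loses but pays 11, utility -11.
Bid 25: loses but pays 25, utility -25.
The best choice is 5 with utility -5.

5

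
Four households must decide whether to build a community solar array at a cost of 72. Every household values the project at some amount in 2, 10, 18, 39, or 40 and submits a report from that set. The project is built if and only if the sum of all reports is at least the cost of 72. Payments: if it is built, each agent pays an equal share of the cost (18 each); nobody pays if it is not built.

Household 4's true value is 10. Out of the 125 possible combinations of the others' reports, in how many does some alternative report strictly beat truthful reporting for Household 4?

Others report (10, 18, 39): truth gives -8; report 2 gives 0 > -8. Violating.
Others report (10, 18, 40): truth gives -8; report 2 gives 0 > -8. Violating.
Others report (10, 39, 18): truth gives -8; report 2 gives 0 > -8. Violating.
Others report (10, 40, 18): truth gives -8; report 2 gives 0 > -8. Violating.
Others report (2, 2, 2): truth gives 0; no alternative beats it.
Others report (2, 2, 10): truth gives 0; no alternative beats it.
(Checking all 125 profiles: 12 have a profitable deviation, 113 do not.)

12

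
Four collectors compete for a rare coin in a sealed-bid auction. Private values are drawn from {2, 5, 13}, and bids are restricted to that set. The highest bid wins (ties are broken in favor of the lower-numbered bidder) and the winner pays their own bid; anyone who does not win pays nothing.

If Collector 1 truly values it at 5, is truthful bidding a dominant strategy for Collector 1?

No

Consider the case where Collector 2 bids 2, Collector 3 bids 2 and Collector 4 bids 2.
Truthful bid 5: wins, pays 5, utility 5 - 5 = 0.
Bid 2 instead: wins, pays 2, utility 5 - 2 = 3.
Since 3 > 0, bidding 2 is strictly better here, so truthful bidding is not dominant.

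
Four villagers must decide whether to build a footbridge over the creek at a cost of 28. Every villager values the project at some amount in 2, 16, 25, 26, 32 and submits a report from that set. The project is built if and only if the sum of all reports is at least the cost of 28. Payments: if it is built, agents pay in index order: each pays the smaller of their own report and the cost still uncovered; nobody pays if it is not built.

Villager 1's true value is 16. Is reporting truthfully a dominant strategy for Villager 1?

No

Consider the case where Villager 2 reports 2, Villager 3 reports 2 and Villager 4 reports 25.
Truthful report 16: project built, pays 16, utility 16 - 16 = 0.
Report 2 instead: project built, pays 2, utility 16 - 2 = 14.
Since 14 > 0, reporting 2 is strictly better here, so truthful reporting is not dominant.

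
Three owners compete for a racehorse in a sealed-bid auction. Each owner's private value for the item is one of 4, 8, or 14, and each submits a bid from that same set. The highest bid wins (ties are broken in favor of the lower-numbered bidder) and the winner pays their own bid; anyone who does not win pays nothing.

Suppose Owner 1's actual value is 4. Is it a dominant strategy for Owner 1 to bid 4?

Yes

Check each profile of the others' bids and compare truth against every alternative bid.
Others bid (4, 4): truth gives 0, best alternative gives -4.
Others bid (4, 8): truth gives 0, best alternative gives -4.
Others bid (8, 4): truth gives 0, best alternative gives -4.
Others bid (8, 8): truth gives 0, best alternative gives -4.
Others bid (4, 14): truth gives 0, best alternative gives 0.
Others bid (8, 14): truth gives 0, best alternative gives 0.
(Remaining 3 profiles checked similarly; truth is weakly best in each.)
In every case the truthful bid is at least as good as any alternative, so it is a dominant strategy.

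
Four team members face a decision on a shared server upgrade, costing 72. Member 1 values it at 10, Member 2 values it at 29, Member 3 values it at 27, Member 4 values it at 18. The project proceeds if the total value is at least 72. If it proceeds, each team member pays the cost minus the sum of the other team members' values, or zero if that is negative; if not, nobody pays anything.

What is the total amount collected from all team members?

38

Total value 84 ≥ cost 72, so it is built.
Member 1: others sum to 74; max(0, 72 - 74) = 0.
Member 2: others sum to 55; max(0, 72 - 55) = 17.
Member 3: others sum to 57; max(0, 72 - 57) = 15.
Member 4: others sum to 66; max(0, 72 - 66) = 6.
Total collected = 0 + 17 + 15 + 6 = 38.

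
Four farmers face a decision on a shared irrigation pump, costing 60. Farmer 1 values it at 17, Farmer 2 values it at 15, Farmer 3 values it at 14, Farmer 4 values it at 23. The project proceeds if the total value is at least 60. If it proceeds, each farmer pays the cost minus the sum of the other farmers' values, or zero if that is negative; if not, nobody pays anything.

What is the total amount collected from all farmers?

33

Total value 69 ≥ cost 60, so it is built.
Farmer 1: others sum to 52; max(0, 60 - 52) = 8.
Farmer 2: others sum to 54; max(0, 60 - 54) = 6.
Farmer 3: others sum to 55; max(0, 60 - 55) = 5.
Farmer 4: others sum to 46; max(0, 60 - 46) = 14.
Total collected = 8 + 6 + 5 + 14 = 33.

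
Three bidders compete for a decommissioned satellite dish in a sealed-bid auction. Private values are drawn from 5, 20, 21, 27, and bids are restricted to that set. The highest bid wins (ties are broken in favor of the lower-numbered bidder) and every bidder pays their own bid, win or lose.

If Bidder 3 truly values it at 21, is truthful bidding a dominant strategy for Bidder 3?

No

Consider the case where Bidder 1 bids 5 and Bidder 2 bids 5.
Truthful bid 21: wins, pays 21, utility 21 - 21 = 0.
Bid 20 instead: wins, pays 20, utility 21 - 20 = 1.
Since 1 > 0, bidding 20 is strictly better here, so truthful bidding is not dominant.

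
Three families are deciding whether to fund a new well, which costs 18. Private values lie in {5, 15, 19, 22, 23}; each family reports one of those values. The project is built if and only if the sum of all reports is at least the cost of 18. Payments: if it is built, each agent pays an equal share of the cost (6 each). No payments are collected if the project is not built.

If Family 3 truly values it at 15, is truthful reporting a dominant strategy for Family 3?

Check each profile of the others' reports and compare truth against every alternative report.
Others report (5, 5): truth gives 9, best alternative gives 9.
Others report (5, 15): truth gives 9, best alternative gives 9.
Others report (5, 19): truth gives 9, best alternative gives 9.
Others report (5, 22): truth gives 9, best alternative gives 9.
Others report (5, 23): truth gives 9, best alternative gives 9.
Others report (15, 5): truth gives 9, best alternative gives 9.
(Remaining 19 profiles checked similarly; truth is weakly best in each.)
In every case the truthful report is at least as good as any alternative, so it is a dominant strategy.

Yes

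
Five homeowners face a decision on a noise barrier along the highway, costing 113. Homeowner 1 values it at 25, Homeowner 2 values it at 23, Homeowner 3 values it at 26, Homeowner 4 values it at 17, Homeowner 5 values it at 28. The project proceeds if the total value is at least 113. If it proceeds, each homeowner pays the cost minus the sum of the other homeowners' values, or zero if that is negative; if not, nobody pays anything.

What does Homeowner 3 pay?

Total value 119 ≥ cost 113, so the project is built.
The other homeowners' values sum to 93.
Cost minus that sum is 113 - 93 = 20.

20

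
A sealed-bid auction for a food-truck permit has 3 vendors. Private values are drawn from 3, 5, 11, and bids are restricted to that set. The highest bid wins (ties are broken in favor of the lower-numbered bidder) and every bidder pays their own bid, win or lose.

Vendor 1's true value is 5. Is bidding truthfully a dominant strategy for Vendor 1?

No

Consider the case where Vendor 2 bids 3 and Vendor 3 bids 3.
Truthful bid 5: wins, pays 5, utility 5 - 5 = 0.
Bid 3 instead: wins, pays 3, utility 5 - 3 = 2.
Since 2 > 0, bidding 3 is strictly better here, so truthful bidding is not dominant.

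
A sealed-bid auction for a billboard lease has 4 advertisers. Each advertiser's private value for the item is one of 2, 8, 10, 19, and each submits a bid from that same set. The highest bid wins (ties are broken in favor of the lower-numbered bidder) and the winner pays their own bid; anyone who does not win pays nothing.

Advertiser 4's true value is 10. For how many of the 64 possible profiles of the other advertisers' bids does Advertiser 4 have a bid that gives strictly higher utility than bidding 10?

1

Others bid (2, 2, 2): truth gives 0; bid 8 gives 2 > 0. Violating.
Others bid (2, 2, 8): truth gives 0; no alternative beats it.
Others bid (2, 2, 10): truth gives 0; no alternative beats it.
(Checking all 64 profiles: 1 has a profitable deviation, 63 do not.)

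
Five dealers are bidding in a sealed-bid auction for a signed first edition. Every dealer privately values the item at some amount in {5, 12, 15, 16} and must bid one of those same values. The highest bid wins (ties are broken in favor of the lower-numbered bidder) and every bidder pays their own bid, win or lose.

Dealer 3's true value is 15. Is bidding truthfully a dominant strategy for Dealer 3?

No

Consider the case where Dealer 1 bids 5, Dealer 2 bids 5, Dealer 4 bids 5 and Dealer 5 bids 5.
Truthful bid 15: wins, pays 15, utility 15 - 15 = 0.
Bid 12 instead: wins, pays 12, utility 15 - 12 = 3.
Since 3 > 0, bidding 12 is strictly better here, so truthful bidding is not dominant.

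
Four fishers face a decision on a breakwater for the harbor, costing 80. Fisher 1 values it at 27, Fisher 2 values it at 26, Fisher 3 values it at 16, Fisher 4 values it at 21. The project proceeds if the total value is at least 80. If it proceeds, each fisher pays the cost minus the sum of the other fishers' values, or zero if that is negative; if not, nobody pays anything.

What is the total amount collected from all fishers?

Total value 90 ≥ cost 80, so it is built.
Fisher 1: others sum to 63; max(0, 80 - 63) = 17.
Fisher 2: others sum to 64; max(0, 80 - 64) = 16.
Fisher 3: others sum to 74; max(0, 80 - 74) = 6.
Fisher 4: others sum to 69; max(0, 80 - 69) = 11.
Total collected = 17 + 16 + 6 + 11 = 50.

50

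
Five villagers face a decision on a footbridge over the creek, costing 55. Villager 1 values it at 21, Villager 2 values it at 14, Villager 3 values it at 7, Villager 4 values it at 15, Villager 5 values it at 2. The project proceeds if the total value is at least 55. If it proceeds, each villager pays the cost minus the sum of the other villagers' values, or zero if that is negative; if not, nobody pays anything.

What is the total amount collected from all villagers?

41

Total value 59 ≥ cost 55, so it is built.
Villager 1: others sum to 38; max(0, 55 - 38) = 17.
Villager 2: others sum to 45; max(0, 55 - 45) = 10.
Villager 3: others sum to 52; max(0, 55 - 52) = 3.
Villager 4: others sum to 44; max(0, 55 - 44) = 11.
Villager 5: others sum to 57; max(0, 55 - 57) = 0.
Total collected = 17 + 10 + 3 + 11 + 0 = 41.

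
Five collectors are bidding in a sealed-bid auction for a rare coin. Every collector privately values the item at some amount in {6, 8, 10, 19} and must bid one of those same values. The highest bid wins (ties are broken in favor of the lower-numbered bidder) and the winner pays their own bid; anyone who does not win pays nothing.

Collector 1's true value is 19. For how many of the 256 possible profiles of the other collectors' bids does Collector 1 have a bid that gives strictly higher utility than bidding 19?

Others bid (6, 6, 6, 6): truth gives 0; bid 6 gives 13 > 0. Violating.
Others bid (6, 6, 6, 8): truth gives 0; bid 8 gives 11 > 0. Violating.
Others bid (6, 6, 6, 10): truth gives 0; bid 10 gives 9 > 0. Violating.
Others bid (6, 6, 8, 6): truth gives 0; bid 8 gives 11 > 0. Violating.
Others bid (6, 6, 6, 19): truth gives 0; no alternative beats it.
Others bid (6, 6, 8, 19): truth gives 0; no alternative beats it.
(Checking all 256 profiles: 81 have a profitable deviation, 175 do not.)

81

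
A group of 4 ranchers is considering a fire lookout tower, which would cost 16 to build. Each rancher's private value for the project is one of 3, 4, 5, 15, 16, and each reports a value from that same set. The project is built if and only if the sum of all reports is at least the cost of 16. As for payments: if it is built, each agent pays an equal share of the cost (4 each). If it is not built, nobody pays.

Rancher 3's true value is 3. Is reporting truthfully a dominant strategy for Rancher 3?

Check each profile of the others' reports and compare truth against every alternative report.
Others report (3, 4, 5): truth gives 0, best alternative gives -1.
Others report (3, 5, 4): truth gives 0, best alternative gives -1.
Others report (4, 3, 5): truth gives 0, best alternative gives -1.
Others report (4, 4, 4): truth gives 0, best alternative gives -1.
Others report (4, 5, 3): truth gives 0, best alternative gives -1.
Others report (5, 3, 4): truth gives 0, best alternative gives -1.
(Remaining 119 profiles checked similarly; truth is weakly best in each.)
In every case the truthful report is at least as good as any alternative, so it is a dominant strategy.

Yes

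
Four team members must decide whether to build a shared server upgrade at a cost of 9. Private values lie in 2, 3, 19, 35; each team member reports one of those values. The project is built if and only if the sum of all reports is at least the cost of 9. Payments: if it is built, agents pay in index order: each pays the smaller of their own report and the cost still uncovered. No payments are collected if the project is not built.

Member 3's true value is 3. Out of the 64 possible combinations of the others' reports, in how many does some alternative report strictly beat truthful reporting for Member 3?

Others report (2, 2, 3): truth gives 0; report 2 gives 1 > 0. Violating.
Others report (2, 2, 19): truth gives 0; report 2 gives 1 > 0. Violating.
Others report (2, 2, 35): truth gives 0; report 2 gives 1 > 0. Violating.
Others report (2, 3, 2): truth gives 0; report 2 gives 1 > 0. Violating.
Others report (2, 2, 2): truth gives 0; no alternative beats it.
Others report (2, 19, 2): truth gives 3; no alternative beats it.
(Checking all 64 profiles: 15 have a profitable deviation, 49 do not.)

15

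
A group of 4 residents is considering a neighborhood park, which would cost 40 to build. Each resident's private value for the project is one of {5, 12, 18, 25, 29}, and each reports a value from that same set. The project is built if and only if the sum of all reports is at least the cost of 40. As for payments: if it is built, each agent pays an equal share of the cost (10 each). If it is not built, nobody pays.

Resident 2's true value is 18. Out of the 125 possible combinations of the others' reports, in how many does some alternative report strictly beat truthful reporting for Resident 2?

1

Others report (5, 5, 5): truth gives 0; report 25 gives 8 > 0. Violating.
Others report (5, 5, 12): truth gives 8; no alternative beats it.
Others report (5, 5, 18): truth gives 8; no alternative beats it.
(Checking all 125 profiles: 1 has a profitable deviation, 124 do not.)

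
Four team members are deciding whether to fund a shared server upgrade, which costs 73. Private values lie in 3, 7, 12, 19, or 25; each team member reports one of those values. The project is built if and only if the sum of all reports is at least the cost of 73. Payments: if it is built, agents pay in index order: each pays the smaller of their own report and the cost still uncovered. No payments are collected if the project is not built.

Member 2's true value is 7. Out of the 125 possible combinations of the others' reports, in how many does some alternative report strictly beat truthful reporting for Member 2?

Others report (25, 25, 25): truth gives 0; report 3 gives 4 > 0. Violating.
Others report (3, 3, 3): truth gives 0; no alternative beats it.
Others report (3, 3, 7): truth gives 0; no alternative beats it.
(Checking all 125 profiles: 1 has a profitable deviation, 124 do not.)

1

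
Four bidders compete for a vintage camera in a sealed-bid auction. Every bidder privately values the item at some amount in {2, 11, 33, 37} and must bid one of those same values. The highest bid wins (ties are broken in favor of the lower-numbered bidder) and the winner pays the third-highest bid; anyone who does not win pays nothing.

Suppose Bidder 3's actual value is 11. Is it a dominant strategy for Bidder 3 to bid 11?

No

Consider the case where Bidder 1 bids 2, Bidder 2 bids 2 and Bidder 4 bids 33.
Truthful bid 11: loses, pays 0, utility 0.
Bid 33 instead: wins, pays 2, utility 11 - 2 = 9.
Since 9 > 0, bidding 33 is strictly better here, so truthful bidding is not dominant.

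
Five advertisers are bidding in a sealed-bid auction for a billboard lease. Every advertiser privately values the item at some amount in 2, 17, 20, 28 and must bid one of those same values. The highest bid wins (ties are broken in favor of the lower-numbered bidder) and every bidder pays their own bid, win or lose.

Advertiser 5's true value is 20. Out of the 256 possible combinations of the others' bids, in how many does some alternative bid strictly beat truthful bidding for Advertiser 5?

241

Others bid (2, 2, 2, 2): truth gives 0; bid 17 gives 3 > 0. Violating.
Others bid (2, 2, 2, 20): truth gives -20; bid 2 gives -2 > -20. Violating.
Others bid (2, 2, 2, 28): truth gives -20; bid 2 gives -2 > -20. Violating.
Others bid (2, 2, 17, 20): truth gives -20; bid 2 gives -2 > -20. Violating.
Others bid (2, 2, 2, 17): truth gives 0; no alternative beats it.
Others bid (2, 2, 17, 2): truth gives 0; no alternative beats it.
(Checking all 256 profiles: 241 have a profitable deviation, 15 do not.)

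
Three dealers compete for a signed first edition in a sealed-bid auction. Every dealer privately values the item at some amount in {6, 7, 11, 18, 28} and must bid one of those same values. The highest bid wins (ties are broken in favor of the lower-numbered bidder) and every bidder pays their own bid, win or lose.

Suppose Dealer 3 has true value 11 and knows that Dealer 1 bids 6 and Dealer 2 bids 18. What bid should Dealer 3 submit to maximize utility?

Bid 6: loses but pays 6, utility -6.
Bid 7: loses but pays 7, utility -7.
Bid 11: loses but pays 11, utility -11.
Bid 18: loses but pays 18, utility -18.
Bid 28: wins, pays 28, utility 11 - 28 = -17.
The best choice is 6 with utility -6.

6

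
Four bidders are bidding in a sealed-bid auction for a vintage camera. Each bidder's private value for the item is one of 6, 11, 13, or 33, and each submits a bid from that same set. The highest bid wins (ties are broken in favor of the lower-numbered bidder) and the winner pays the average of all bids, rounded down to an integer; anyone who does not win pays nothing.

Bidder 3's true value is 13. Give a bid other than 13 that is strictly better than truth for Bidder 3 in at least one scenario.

Suppose Bidder 1 bids 6, Bidder 2 bids 6 and Bidder 4 bids 11.
Bid 13: wins, pays 9, utility 13 - 9 = 4.
Bid 11: wins, pays 8, utility 13 - 8 = 5.
So bidding 11 beats truth here (5 > 4).

11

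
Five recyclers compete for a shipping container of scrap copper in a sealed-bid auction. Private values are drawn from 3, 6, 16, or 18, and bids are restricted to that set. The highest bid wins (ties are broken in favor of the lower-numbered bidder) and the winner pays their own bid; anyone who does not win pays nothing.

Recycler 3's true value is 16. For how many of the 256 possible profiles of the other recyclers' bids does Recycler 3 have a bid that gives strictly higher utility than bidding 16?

4

Others bid (3, 3, 3, 3): truth gives 0; bid 6 gives 10 > 0. Violating.
Others bid (3, 3, 3, 6): truth gives 0; bid 6 gives 10 > 0. Violating.
Others bid (3, 3, 6, 3): truth gives 0; bid 6 gives 10 > 0. Violating.
Others bid (3, 3, 6, 6): truth gives 0; bid 6 gives 10 > 0. Violating.
Others bid (3, 3, 3, 16): truth gives 0; no alternative beats it.
Others bid (3, 3, 3, 18): truth gives 0; no alternative beats it.
(Checking all 256 profiles: 4 have a profitable deviation, 252 do not.)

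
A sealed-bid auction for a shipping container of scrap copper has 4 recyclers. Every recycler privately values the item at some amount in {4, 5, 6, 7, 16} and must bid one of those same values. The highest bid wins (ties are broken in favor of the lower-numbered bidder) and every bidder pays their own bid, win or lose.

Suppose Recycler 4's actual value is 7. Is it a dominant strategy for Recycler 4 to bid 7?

Consider the case where Recycler 1 bids 4, Recycler 2 bids 4 and Recycler 3 bids 4.
Truthful bid 7: wins, pays 7, utility 7 - 7 = 0.
Bid 5 instead: wins, pays 5, utility 7 - 5 = 2.
Since 2 > 0, bidding 5 is strictly better here, so truthful bidding is not dominant.

No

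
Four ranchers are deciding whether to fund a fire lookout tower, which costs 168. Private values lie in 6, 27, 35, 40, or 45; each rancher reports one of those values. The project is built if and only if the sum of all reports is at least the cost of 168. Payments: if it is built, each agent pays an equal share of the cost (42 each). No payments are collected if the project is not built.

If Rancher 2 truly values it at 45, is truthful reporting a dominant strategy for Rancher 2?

Check each profile of the others' reports and compare truth against every alternative report.
Others report (35, 45, 45): truth gives 3, best alternative gives 0.
Others report (40, 40, 45): truth gives 3, best alternative gives 0.
Others report (40, 45, 40): truth gives 3, best alternative gives 0.
Others report (45, 35, 45): truth gives 3, best alternative gives 0.
Others report (45, 40, 40): truth gives 3, best alternative gives 0.
Others report (45, 45, 35): truth gives 3, best alternative gives 0.
(Remaining 119 profiles checked similarly; truth is weakly best in each.)
In every case the truthful report is at least as good as any alternative, so it is a dominant strategy.

Yes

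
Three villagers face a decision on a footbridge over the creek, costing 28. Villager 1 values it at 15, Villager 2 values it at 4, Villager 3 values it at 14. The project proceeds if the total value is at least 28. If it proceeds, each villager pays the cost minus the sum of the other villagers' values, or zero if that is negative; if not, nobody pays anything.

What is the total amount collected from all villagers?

Total value 33 ≥ cost 28, so it is built.
Villager 1: others sum to 18; max(0, 28 - 18) = 10.
Villager 2: others sum to 29; max(0, 28 - 29) = 0.
Villager 3: others sum to 19; max(0, 28 - 19) = 9.
Total collected = 10 + 0 + 9 = 19.

19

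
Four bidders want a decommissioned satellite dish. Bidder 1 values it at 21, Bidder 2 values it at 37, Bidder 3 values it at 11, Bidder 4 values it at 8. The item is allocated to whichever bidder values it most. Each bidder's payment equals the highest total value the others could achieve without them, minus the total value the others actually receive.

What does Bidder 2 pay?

21

Bidder 2 has the highest value and receives the item.
Without Bidder 2, the item would go to the next-highest value, 21, so the others could achieve 21.
With Bidder 2 present and winning, the others receive nothing, so their total is 0.
Payment = 21 - 0 = 21.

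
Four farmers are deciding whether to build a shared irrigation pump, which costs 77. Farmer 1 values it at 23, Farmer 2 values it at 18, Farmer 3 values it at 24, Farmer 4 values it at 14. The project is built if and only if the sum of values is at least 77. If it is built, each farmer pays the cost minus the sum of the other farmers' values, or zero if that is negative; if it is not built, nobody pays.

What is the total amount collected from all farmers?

Total value 79 ≥ cost 77, so it is built.
Farmer 1: others sum to 56; max(0, 77 - 56) = 21.
Farmer 2: others sum to 61; max(0, 77 - 61) = 16.
Farmer 3: others sum to 55; max(0, 77 - 55) = 22.
Farmer 4: others sum to 65; max(0, 77 - 65) = 12.
Total collected = 21 + 16 + 22 + 12 = 71.

71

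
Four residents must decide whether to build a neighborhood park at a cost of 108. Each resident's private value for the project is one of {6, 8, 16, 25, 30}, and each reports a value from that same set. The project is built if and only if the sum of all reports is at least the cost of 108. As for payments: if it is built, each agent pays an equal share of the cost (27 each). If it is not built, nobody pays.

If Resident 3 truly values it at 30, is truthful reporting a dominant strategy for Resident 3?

Check each profile of the others' reports and compare truth against every alternative report.
Others report (25, 25, 30): truth gives 3, best alternative gives 0.
Others report (25, 30, 25): truth gives 3, best alternative gives 0.
Others report (30, 25, 25): truth gives 3, best alternative gives 0.
Others report (25, 30, 30): truth gives 3, best alternative gives 3.
Others report (30, 25, 30): truth gives 3, best alternative gives 3.
Others report (30, 30, 25): truth gives 3, best alternative gives 3.
(Remaining 119 profiles checked similarly; truth is weakly best in each.)
In every case the truthful report is at least as good as any alternative, so it is a dominant strategy.

Yes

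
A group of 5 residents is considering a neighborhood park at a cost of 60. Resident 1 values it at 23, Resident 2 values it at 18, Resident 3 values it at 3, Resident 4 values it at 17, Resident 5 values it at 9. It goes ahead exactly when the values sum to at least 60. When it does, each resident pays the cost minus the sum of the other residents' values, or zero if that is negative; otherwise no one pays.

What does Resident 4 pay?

7

Total value 70 ≥ cost 60, so the project is built.
The other residents' values sum to 53.
Cost minus that sum is 60 - 53 = 7.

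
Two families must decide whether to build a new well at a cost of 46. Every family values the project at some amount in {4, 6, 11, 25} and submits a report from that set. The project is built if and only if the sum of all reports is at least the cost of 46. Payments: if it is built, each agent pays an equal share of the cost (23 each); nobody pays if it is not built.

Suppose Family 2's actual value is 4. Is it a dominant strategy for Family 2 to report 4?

Yes

Check each profile of the others' reports and compare truth against every alternative report.
Others report (4): truth gives 0, best alternative gives 0.
Others report (6): truth gives 0, best alternative gives 0.
Others report (11): truth gives 0, best alternative gives 0.
Others report (25): truth gives 0, best alternative gives 0.
In every case the truthful report is at least as good as any alternative, so it is a dominant strategy.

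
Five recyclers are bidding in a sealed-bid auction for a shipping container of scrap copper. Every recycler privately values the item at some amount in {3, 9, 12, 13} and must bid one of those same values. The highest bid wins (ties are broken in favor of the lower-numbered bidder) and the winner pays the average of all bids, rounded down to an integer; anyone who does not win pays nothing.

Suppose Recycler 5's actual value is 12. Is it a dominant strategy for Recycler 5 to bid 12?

Consider the case where Recycler 1 bids 3, Recycler 2 bids 3, Recycler 3 bids 3 and Recycler 4 bids 12.
Truthful bid 12: loses, pays 0, utility 0.
Bid 13 instead: wins, pays 6, utility 12 - 6 = 6.
Since 6 > 0, bidding 13 is strictly better here, so truthful bidding is not dominant.

No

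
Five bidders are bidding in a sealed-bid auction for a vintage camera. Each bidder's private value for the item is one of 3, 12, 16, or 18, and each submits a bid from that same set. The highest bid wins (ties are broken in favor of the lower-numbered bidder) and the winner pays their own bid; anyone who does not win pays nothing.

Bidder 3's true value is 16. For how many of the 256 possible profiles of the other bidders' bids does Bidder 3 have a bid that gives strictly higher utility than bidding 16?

4

Others bid (3, 3, 3, 3): truth gives 0; bid 12 gives 4 > 0. Violating.
Others bid (3, 3, 3, 12): truth gives 0; bid 12 gives 4 > 0. Violating.
Others bid (3, 3, 12, 3): truth gives 0; bid 12 gives 4 > 0. Violating.
Others bid (3, 3, 12, 12): truth gives 0; bid 12 gives 4 > 0. Violating.
Others bid (3, 3, 3, 16): truth gives 0; no alternative beats it.
Others bid (3, 3, 3, 18): truth gives 0; no alternative beats it.
(Checking all 256 profiles: 4 have a profitable deviation, 252 do not.)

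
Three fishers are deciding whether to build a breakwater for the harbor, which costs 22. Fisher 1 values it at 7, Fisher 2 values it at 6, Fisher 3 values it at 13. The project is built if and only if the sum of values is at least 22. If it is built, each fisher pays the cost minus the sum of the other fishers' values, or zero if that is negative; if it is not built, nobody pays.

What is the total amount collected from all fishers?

14

Total value 26 ≥ cost 22, so it is built.
Fisher 1: others sum to 19; max(0, 22 - 19) = 3.
Fisher 2: others sum to 20; max(0, 22 - 20) = 2.
Fisher 3: others sum to 13; max(0, 22 - 13) = 9.
Total collected = 3 + 2 + 9 = 14.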